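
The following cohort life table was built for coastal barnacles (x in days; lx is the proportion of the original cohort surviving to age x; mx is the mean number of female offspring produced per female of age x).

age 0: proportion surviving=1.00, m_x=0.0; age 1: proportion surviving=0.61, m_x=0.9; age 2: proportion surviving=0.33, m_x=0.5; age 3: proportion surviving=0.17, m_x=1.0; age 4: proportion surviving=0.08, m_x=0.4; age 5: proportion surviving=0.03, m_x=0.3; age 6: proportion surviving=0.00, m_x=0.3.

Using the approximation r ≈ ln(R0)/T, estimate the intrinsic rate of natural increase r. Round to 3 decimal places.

-0.046

R0 = Σ lx·mx = 0 + 0.549 + 0.165 + 0.17 + 0.032 + 0.009 + 0 = 0.925
Σ x·lx·mx = 1.562; T = 1.562/0.925 = 1.68865…
r ≈ ln(R0)/T = ln(0.925)/1.68865… = -0.04617… → -0.046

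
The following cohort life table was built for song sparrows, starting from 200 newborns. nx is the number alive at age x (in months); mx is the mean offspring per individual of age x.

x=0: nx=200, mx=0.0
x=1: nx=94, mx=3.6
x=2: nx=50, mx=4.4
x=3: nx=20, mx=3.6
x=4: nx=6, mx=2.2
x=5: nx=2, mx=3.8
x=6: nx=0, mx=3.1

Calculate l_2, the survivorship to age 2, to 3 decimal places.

l_2 = n_2/n_0 = 50/200 = 0.25 → 0.250

0.250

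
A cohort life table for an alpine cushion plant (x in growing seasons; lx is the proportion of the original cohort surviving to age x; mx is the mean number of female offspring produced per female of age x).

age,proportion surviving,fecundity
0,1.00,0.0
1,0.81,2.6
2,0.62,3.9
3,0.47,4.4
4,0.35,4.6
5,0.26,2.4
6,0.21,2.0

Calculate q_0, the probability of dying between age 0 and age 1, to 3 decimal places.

q_0 = (l_0 − l_1) / l_0 = (1 − 0.81) / 1
     = 0.19 / 1 = 0.19 → 0.190

0.190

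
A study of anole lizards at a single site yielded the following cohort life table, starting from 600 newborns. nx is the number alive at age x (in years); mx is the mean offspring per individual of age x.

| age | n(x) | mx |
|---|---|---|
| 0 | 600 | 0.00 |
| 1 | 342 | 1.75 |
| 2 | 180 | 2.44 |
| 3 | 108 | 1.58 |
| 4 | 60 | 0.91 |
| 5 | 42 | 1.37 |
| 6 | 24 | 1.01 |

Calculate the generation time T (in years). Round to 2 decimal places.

1.96

lx = nx/n0 = nx/600: 1, 0.57, 0.3, 0.18, 0.1, 0.07, 0.04
lx·mx: 0, 0.9975, 0.732, 0.2844, 0.091, 0.0959, 0.0404 → R0 = 2.2412
x·lx·mx: 0, 0.9975, 1.464, 0.8532, 0.364, 0.4795, 0.2424 → Σ = 4.4006
T = 4.4006 / 2.2412 = 1.963502… → 1.96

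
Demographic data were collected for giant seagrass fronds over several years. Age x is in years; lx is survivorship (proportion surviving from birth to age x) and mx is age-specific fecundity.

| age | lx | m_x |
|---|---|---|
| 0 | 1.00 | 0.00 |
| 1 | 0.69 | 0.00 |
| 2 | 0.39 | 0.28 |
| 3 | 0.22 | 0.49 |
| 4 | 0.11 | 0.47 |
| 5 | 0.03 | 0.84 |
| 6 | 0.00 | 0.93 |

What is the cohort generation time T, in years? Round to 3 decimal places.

lx·mx: 0, 0, 0.1092, 0.1078, 0.0517, 0.0252, 0 → R0 = 0.2939
x·lx·mx: 0, 0, 0.2184, 0.3234, 0.2068, 0.126, 0 → Σ = 0.8746
T = 0.8746 / 0.2939 = 2.975842… → 2.976

2.976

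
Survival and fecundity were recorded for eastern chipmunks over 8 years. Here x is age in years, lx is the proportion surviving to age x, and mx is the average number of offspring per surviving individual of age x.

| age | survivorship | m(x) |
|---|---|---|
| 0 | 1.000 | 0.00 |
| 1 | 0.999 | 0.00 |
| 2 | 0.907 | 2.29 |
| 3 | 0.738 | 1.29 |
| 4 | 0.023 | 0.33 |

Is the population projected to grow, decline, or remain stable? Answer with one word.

growing

R0 = Σ lx·mx = 0 + 0 + 2.07703 + 0.95202 + 0.00759 = 3.03664
R0 > 1, so the population is growing.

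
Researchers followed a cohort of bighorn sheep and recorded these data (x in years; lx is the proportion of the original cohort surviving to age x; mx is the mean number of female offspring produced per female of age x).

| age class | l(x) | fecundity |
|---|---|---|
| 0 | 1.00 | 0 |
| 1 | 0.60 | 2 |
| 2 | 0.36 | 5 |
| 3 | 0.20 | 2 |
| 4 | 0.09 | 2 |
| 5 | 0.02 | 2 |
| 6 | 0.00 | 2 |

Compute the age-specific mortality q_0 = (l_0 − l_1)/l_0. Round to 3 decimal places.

q_0 = (l_0 − l_1) / l_0 = (1 − 0.6) / 1
     = 0.4 / 1 = 0.4 → 0.400

0.400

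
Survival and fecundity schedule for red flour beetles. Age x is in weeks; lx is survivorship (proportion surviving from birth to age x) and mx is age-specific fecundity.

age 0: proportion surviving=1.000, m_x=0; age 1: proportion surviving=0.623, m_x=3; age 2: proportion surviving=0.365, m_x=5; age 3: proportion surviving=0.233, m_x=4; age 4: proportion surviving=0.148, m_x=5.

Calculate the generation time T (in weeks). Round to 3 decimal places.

2.101

lx·mx: 0, 1.869, 1.825, 0.932, 0.74 → R0 = 5.366
x·lx·mx: 0, 1.869, 3.65, 2.796, 2.96 → Σ = 11.275
T = 11.275 / 5.366 = 2.101193… → 2.101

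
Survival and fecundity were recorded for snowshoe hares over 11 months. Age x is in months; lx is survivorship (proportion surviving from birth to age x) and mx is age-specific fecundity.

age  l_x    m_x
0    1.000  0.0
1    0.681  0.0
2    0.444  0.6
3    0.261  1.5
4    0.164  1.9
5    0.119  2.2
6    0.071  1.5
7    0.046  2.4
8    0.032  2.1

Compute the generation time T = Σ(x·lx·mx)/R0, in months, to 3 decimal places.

4.099

lx·mx: 0, 0, 0.2664, 0.3915, 0.3116, 0.2618, 0.1065, 0.1104, 0.0672 → R0 = 1.5154
x·lx·mx: 0, 0, 0.5328, 1.1745, 1.2464, 1.309, 0.639, 0.7728, 0.5376 → Σ = 6.2121
T = 6.2121 / 1.5154 = 4.099314… → 4.099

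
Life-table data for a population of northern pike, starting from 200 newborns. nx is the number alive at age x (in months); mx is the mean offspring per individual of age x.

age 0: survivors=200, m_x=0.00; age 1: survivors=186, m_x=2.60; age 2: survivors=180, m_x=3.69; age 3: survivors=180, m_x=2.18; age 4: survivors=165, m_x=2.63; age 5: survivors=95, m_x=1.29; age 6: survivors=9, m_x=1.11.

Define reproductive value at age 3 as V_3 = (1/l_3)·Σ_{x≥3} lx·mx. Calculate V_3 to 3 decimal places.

5.327

lx = nx/n0 = nx/200: 1, 0.93, 0.9, 0.9, 0.825, 0.475, 0.045
lx·mx for x ≥ 3: 1.962, 2.16975, 0.61275, 0.04995 → sum = 4.79445
V_3 = 4.79445 / l_3 = 4.79445 / 0.9 = 5.327167… → 5.327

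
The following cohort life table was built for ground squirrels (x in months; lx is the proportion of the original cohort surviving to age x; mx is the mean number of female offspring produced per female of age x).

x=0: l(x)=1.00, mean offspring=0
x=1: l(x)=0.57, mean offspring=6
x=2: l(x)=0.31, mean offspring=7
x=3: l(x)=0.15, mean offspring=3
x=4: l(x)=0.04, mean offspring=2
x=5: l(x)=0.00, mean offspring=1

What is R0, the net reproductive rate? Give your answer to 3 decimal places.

lx·mx by age: 0, 3.42, 2.17, 0.45, 0.08, 0
R0 = Σ lx·mx = 6.12 → 6.120

6.120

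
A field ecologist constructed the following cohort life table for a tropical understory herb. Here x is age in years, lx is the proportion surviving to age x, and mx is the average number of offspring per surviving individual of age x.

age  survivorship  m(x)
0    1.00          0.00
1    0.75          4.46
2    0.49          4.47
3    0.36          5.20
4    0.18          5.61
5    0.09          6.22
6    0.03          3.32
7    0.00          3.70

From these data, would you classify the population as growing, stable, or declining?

growing

R0 = Σ lx·mx = 0 + 3.345 + 2.1903 + 1.872 + 1.0098 + 0.5598 + 0.0996 + 0 = 9.0765
R0 > 1, so the population is growing.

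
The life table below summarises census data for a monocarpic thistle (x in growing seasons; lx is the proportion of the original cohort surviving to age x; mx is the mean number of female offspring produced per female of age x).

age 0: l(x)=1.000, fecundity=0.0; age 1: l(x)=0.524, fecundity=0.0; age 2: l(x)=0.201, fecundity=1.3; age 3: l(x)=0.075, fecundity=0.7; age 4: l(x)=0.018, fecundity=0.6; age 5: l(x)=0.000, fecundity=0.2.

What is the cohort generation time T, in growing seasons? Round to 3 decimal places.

lx·mx: 0, 0, 0.2613, 0.0525, 0.0108, 0 → R0 = 0.3246
x·lx·mx: 0, 0, 0.5226, 0.1575, 0.0432, 0 → Σ = 0.7233
T = 0.7233 / 0.3246 = 2.228281… → 2.228

2.228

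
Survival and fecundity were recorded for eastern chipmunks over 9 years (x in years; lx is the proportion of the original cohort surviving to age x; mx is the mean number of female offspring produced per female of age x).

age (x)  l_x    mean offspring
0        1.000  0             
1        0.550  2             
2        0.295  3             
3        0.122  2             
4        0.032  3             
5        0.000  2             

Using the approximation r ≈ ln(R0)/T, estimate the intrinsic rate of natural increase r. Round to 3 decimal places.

R0 = Σ lx·mx = 0 + 1.1 + 0.885 + 0.244 + 0.096 + 0 = 2.325
Σ x·lx·mx = 3.986; T = 3.986/2.325 = 1.71441…
r ≈ ln(R0)/T = ln(2.325)/1.71441… = 0.49213… → 0.492

0.492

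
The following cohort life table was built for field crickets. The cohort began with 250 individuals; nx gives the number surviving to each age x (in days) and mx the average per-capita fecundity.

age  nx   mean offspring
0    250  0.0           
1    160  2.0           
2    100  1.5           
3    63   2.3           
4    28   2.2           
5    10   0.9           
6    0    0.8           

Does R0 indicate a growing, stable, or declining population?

lx = nx/n0 = nx/250: 1, 0.64, 0.4, 0.252, 0.112, 0.04, 0
R0 = Σ lx·mx = 0 + 1.28 + 0.6 + 0.5796 + 0.2464 + 0.036 + 0 = 2.742
R0 > 1, so the population is growing.

growing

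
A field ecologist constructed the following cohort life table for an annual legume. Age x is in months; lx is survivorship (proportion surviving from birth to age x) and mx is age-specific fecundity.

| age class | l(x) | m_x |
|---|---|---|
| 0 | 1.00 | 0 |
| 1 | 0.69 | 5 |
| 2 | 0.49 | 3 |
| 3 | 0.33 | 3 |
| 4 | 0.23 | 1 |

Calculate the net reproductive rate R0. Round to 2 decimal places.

6.14

lx·mx by age: 0, 3.45, 1.47, 0.99, 0.23
R0 = Σ lx·mx = 6.14 → 6.14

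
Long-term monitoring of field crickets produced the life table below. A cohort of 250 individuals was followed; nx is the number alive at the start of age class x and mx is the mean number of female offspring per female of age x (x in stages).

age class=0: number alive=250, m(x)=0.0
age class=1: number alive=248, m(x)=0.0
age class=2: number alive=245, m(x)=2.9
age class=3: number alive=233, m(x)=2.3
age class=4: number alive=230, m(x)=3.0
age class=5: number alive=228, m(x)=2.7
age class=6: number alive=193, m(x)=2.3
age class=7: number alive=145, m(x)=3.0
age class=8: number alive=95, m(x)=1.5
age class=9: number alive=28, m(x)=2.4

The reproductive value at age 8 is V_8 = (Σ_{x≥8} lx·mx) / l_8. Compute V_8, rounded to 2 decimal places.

lx = nx/n0 = nx/250: 1, 0.992, 0.98, 0.932, 0.92, 0.912, 0.772, 0.58, 0.38, 0.112
lx·mx for x ≥ 8: 0.57, 0.2688 → sum = 0.8388
V_8 = 0.8388 / l_8 = 0.8388 / 0.38 = 2.207368… → 2.21

2.21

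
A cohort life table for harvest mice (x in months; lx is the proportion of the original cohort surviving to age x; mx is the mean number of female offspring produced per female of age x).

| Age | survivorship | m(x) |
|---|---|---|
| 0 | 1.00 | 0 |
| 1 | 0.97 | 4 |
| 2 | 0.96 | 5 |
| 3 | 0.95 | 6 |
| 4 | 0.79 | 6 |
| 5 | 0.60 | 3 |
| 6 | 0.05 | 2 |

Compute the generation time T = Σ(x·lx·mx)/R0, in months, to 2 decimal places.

lx·mx: 0, 3.88, 4.8, 5.7, 4.74, 1.8, 0.1 → R0 = 21.02
x·lx·mx: 0, 3.88, 9.6, 17.1, 18.96, 9, 0.6 → Σ = 59.14
T = 59.14 / 21.02 = 2.813511… → 2.81

2.81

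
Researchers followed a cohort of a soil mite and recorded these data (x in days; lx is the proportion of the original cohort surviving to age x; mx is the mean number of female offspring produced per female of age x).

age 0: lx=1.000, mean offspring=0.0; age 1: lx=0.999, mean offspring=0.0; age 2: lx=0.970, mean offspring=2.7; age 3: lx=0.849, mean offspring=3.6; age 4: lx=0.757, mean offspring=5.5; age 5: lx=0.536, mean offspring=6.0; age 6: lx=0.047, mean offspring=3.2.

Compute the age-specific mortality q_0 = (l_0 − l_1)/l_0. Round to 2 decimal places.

q_0 = (l_0 − l_1) / l_0 = (1 − 0.999) / 1
     = 0.001 / 1 = 0.001 → 0.00

0.00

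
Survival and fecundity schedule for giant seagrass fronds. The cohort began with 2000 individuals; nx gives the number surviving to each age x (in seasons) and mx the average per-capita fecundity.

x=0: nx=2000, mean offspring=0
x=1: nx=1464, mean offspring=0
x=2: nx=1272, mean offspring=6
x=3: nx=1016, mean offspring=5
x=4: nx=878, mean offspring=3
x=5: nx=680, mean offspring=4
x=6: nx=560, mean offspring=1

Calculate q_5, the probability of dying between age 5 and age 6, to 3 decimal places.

lx = nx/n0 = nx/2000: 1, 0.732, 0.636, 0.508, 0.439, 0.34, 0.28
q_5 = (l_5 − l_6) / l_5 = (0.34 − 0.28) / 0.34
     = 0.06 / 0.34 = 0.176471… → 0.176

0.176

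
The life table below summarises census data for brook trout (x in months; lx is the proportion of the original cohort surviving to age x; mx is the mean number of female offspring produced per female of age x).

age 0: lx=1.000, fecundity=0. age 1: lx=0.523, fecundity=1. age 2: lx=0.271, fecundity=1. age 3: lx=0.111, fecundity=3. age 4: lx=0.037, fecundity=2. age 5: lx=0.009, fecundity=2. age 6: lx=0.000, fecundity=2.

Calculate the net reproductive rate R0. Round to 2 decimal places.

1.22

lx·mx by age: 0, 0.523, 0.271, 0.333, 0.074, 0.018, 0
R0 = Σ lx·mx = 1.219 → 1.22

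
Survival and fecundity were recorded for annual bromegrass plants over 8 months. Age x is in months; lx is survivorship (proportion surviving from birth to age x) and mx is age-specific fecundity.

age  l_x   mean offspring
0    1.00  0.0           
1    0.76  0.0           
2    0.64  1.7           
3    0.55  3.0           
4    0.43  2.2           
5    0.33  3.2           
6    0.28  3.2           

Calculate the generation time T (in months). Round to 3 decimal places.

3.826

lx·mx: 0, 0, 1.088, 1.65, 0.946, 1.056, 0.896 → R0 = 5.636
x·lx·mx: 0, 0, 2.176, 4.95, 3.784, 5.28, 5.376 → Σ = 21.566
T = 21.566 / 5.636 = 3.826473… → 3.826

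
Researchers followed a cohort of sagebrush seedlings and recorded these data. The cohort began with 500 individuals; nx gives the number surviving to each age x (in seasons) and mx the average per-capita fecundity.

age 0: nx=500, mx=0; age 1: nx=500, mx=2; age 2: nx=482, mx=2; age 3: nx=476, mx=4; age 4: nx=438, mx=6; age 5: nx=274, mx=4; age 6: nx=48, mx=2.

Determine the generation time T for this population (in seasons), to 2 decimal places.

lx = nx/n0 = nx/500: 1, 1, 0.964, 0.952, 0.876, 0.548, 0.096
lx·mx: 0, 2, 1.928, 3.808, 5.256, 2.192, 0.192 → R0 = 15.376
x·lx·mx: 0, 2, 3.856, 11.424, 21.024, 10.96, 1.152 → Σ = 50.416
T = 50.416 / 15.376 = 3.278876… → 3.28

3.28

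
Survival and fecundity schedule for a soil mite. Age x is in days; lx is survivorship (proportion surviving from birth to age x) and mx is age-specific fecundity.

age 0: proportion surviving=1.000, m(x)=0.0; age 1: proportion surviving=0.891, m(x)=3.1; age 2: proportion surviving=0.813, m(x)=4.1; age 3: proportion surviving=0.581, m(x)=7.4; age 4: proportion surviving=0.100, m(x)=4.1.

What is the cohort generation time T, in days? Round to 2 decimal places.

2.22

lx·mx: 0, 2.7621, 3.3333, 4.2994, 0.41 → R0 = 10.8048
x·lx·mx: 0, 2.7621, 6.6666, 12.8982, 1.64 → Σ = 23.9669
T = 23.9669 / 10.8048 = 2.218172… → 2.22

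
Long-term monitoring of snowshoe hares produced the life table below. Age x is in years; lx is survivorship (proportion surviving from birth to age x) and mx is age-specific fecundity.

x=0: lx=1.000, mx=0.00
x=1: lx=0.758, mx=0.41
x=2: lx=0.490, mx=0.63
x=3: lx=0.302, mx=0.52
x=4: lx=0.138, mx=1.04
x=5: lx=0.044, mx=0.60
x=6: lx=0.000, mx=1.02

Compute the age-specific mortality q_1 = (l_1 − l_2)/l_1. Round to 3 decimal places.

0.354

q_1 = (l_1 − l_2) / l_1 = (0.758 − 0.49) / 0.758
     = 0.268 / 0.758 = 0.353562… → 0.354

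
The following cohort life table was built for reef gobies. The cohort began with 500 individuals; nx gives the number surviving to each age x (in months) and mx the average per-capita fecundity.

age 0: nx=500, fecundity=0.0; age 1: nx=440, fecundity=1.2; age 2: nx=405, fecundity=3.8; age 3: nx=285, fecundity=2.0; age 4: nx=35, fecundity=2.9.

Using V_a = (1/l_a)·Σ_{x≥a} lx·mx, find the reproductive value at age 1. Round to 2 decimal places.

lx = nx/n0 = nx/500: 1, 0.88, 0.81, 0.57, 0.07
lx·mx for x ≥ 1: 1.056, 3.078, 1.14, 0.203 → sum = 5.477
V_1 = 5.477 / l_1 = 5.477 / 0.88 = 6.223864… → 6.22

6.22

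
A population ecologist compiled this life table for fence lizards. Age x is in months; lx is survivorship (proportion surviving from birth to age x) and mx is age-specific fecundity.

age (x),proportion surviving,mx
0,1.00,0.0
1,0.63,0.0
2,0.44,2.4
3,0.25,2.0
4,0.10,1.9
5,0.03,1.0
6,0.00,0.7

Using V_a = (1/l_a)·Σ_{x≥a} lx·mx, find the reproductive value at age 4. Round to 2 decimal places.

2.20

lx·mx for x ≥ 4: 0.19, 0.03, 0 → sum = 0.22
V_4 = 0.22 / l_4 = 0.22 / 0.1 = 2.2 → 2.20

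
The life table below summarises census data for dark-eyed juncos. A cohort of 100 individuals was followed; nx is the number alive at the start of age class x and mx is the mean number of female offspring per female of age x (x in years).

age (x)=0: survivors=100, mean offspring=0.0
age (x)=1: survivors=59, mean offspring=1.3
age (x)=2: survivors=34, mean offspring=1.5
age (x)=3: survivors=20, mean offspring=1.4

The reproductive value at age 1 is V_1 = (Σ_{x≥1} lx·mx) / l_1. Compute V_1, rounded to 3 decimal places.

2.639

lx = nx/n0 = nx/100: 1, 0.59, 0.34, 0.2
lx·mx for x ≥ 1: 0.767, 0.51, 0.28 → sum = 1.557
V_1 = 1.557 / l_1 = 1.557 / 0.59 = 2.638983… → 2.639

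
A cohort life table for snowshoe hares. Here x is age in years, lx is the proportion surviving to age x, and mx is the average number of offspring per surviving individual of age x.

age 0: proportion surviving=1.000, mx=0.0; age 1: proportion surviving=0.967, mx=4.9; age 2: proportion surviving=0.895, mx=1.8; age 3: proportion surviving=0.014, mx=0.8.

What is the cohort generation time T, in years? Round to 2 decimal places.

1.26

lx·mx: 0, 4.7383, 1.611, 0.0112 → R0 = 6.3605
x·lx·mx: 0, 4.7383, 3.222, 0.0336 → Σ = 7.9939
T = 7.9939 / 6.3605 = 1.256804… → 1.26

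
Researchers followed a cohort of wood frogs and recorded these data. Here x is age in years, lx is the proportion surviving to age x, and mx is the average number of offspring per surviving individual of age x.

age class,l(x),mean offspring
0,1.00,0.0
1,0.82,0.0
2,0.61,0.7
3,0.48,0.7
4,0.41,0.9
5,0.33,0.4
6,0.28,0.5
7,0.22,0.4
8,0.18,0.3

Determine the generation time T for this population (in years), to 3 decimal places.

lx·mx: 0, 0, 0.427, 0.336, 0.369, 0.132, 0.14, 0.088, 0.054 → R0 = 1.546
x·lx·mx: 0, 0, 0.854, 1.008, 1.476, 0.66, 0.84, 0.616, 0.432 → Σ = 5.886
T = 5.886 / 1.546 = 3.807245… → 3.807

3.807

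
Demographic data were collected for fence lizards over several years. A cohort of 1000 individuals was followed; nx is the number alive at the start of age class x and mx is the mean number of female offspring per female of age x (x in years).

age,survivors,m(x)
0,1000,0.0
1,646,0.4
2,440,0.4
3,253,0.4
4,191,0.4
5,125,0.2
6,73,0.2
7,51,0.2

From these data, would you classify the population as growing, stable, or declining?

lx = nx/n0 = nx/1000: 1, 0.646, 0.44, 0.253, 0.191, 0.125, 0.073, 0.051
R0 = Σ lx·mx = 0 + 0.2584 + 0.176 + 0.1012 + 0.0764 + 0.025 + 0.0146 + 0.0102 = 0.6618
R0 < 1, so the population is declining.

declining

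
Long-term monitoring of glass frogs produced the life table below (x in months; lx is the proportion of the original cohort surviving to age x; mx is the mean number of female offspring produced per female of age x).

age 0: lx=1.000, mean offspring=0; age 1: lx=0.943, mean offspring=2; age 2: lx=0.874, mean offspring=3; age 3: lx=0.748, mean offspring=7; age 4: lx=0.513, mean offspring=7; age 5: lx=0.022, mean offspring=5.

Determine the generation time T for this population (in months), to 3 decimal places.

lx·mx: 0, 1.886, 2.622, 5.236, 3.591, 0.11 → R0 = 13.445
x·lx·mx: 0, 1.886, 5.244, 15.708, 14.364, 0.55 → Σ = 37.752
T = 37.752 / 13.445 = 2.807884… → 2.808

2.808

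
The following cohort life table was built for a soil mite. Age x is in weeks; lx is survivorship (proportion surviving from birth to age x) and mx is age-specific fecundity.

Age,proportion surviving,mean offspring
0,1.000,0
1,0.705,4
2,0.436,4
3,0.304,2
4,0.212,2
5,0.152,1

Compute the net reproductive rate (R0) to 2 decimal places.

lx·mx by age: 0, 2.82, 1.744, 0.608, 0.424, 0.152
R0 = Σ lx·mx = 5.748 → 5.75

5.75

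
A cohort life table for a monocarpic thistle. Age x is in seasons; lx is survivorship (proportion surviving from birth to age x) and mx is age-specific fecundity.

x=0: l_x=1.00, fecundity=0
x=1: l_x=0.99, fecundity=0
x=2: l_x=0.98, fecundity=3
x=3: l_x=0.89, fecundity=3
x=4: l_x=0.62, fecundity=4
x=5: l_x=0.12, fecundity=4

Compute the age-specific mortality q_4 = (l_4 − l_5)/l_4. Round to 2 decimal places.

0.81

q_4 = (l_4 − l_5) / l_4 = (0.62 − 0.12) / 0.62
     = 0.5 / 0.62 = 0.806452… → 0.81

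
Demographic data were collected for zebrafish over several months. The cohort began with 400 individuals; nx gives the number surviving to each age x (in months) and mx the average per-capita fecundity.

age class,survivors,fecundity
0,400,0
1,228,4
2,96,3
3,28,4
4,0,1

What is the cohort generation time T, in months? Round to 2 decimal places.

lx = nx/n0 = nx/400: 1, 0.57, 0.24, 0.07, 0
lx·mx: 0, 2.28, 0.72, 0.28, 0 → R0 = 3.28
x·lx·mx: 0, 2.28, 1.44, 0.84, 0 → Σ = 4.56
T = 4.56 / 3.28 = 1.390244… → 1.39

1.39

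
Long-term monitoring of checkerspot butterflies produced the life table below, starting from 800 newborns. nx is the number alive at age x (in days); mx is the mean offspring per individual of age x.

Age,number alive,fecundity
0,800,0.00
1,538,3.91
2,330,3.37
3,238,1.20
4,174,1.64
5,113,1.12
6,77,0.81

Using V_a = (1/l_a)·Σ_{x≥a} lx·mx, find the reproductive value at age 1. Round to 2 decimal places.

lx = nx/n0 = nx/800: 1, 0.6725, 0.4125, 0.2975, 0.2175, 0.14125, 0.09625
lx·mx for x ≥ 1: 2.629475, 1.390125, 0.357, 0.3567, 0.1582…, 0.077963… → sum = 4.969463…
V_1 = 4.969463… / l_1 = 4.969463… / 0.6725 = 7.389535… → 7.39

7.39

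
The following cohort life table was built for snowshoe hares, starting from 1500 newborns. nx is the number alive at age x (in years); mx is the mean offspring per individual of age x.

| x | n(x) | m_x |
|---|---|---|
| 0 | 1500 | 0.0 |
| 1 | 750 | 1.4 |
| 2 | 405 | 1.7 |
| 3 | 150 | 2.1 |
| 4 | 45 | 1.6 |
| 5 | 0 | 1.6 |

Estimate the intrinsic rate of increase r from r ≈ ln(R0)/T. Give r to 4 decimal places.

0.2024

lx = nx/n0 = nx/1500: 1, 0.5, 0.27, 0.1, 0.03, 0
R0 = Σ lx·mx = 0 + 0.7 + 0.459 + 0.21 + 0.048 + 0 = 1.417
Σ x·lx·mx = 2.44; T = 2.44/1.417 = 1.72195…
r ≈ ln(R0)/T = ln(1.417)/1.72195… = 0.202411… → 0.2024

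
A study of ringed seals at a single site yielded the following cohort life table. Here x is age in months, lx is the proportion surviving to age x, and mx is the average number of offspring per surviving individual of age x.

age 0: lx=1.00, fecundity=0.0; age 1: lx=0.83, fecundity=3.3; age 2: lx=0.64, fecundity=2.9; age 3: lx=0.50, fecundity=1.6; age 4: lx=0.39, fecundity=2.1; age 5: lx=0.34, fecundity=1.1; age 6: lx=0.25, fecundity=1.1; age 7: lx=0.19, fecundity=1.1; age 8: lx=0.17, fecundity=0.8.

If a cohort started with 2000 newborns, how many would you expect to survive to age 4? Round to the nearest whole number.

780

Expected survivors = N0 · l_4 = 2000 × 0.39 = 780 → 780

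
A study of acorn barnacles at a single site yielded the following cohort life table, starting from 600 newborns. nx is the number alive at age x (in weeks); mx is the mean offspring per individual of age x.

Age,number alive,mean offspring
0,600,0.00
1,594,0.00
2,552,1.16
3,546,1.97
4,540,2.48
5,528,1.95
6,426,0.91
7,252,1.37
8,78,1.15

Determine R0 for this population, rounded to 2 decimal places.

8.18

lx = nx/n0 = nx/600: 1, 0.99, 0.92, 0.91, 0.9, 0.88, 0.71, 0.42, 0.13
lx·mx by age: 0, 0, 1.0672, 1.7927, 2.232, 1.716, 0.6461, 0.5754, 0.1495
R0 = Σ lx·mx = 8.1789 → 8.18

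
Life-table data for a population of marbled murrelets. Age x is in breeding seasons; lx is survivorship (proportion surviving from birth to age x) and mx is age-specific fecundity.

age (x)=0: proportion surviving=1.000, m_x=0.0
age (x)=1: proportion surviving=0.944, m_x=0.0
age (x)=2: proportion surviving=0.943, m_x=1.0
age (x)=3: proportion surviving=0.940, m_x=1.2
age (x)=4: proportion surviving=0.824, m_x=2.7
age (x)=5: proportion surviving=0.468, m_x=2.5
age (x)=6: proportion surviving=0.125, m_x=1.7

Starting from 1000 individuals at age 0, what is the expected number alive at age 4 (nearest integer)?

Expected survivors = N0 · l_4 = 1000 × 0.824 = 824 → 824

824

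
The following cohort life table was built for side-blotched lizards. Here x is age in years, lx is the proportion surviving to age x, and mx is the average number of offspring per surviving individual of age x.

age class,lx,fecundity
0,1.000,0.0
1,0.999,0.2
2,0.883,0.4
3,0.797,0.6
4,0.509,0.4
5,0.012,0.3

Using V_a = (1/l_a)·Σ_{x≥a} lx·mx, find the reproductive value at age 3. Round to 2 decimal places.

0.86

lx·mx for x ≥ 3: 0.4782, 0.2036, 0.0036 → sum = 0.6854
V_3 = 0.6854 / l_3 = 0.6854 / 0.797 = 0.859975… → 0.86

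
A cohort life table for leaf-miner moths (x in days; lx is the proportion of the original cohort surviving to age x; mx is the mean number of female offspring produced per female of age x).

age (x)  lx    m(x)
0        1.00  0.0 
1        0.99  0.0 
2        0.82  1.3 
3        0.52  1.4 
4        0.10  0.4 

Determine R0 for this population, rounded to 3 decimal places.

1.834

lx·mx by age: 0, 0, 1.066, 0.728, 0.04
R0 = Σ lx·mx = 1.834 → 1.834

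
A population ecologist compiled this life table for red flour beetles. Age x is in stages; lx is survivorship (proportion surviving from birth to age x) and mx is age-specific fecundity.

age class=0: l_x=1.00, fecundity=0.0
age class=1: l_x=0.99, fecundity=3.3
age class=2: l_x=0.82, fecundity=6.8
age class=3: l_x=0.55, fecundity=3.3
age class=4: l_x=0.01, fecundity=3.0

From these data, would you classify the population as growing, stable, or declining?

growing

R0 = Σ lx·mx = 0 + 3.267 + 5.576 + 1.815 + 0.03 = 10.688
R0 > 1, so the population is growing.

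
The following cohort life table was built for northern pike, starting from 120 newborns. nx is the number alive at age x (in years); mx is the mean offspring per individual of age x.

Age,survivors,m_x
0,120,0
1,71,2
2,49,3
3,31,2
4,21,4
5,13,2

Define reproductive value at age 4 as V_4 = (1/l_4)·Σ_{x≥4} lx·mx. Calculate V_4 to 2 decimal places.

5.24

lx = nx/n0 = nx/120: 1, 0.59167…, 0.40833…, 0.25833…, 0.175, 0.10833…
lx·mx for x ≥ 4: 0.7, 0.216667… → sum = 0.916667…
V_4 = 0.916667… / l_4 = 0.916667… / 0.175 = 5.238095… → 5.24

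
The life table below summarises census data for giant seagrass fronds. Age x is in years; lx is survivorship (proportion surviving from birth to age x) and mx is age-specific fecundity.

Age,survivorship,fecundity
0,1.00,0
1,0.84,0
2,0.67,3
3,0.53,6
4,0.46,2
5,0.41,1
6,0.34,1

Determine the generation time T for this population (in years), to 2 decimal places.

lx·mx: 0, 0, 2.01, 3.18, 0.92, 0.41, 0.34 → R0 = 6.86
x·lx·mx: 0, 0, 4.02, 9.54, 3.68, 2.05, 2.04 → Σ = 21.33
T = 21.33 / 6.86 = 3.109329… → 3.11

3.11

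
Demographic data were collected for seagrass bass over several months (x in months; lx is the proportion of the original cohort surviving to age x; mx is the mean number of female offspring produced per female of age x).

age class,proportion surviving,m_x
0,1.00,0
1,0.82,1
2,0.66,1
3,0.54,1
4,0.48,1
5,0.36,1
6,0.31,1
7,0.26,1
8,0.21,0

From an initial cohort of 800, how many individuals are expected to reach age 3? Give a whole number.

432

Expected survivors = N0 · l_3 = 800 × 0.54 = 432 → 432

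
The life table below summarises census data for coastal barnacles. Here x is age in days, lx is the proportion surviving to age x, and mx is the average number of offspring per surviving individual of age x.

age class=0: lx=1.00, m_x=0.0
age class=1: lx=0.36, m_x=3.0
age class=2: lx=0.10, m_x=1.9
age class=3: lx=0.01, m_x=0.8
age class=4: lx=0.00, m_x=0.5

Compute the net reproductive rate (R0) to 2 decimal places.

lx·mx by age: 0, 1.08, 0.19, 0.008, 0
R0 = Σ lx·mx = 1.278 → 1.28

1.28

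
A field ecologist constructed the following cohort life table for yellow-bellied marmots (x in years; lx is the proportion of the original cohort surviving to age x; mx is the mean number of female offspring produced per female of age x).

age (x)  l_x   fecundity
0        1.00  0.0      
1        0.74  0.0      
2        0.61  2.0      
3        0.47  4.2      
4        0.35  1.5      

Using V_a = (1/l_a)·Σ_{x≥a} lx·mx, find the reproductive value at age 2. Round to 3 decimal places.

lx·mx for x ≥ 2: 1.22, 1.974, 0.525 → sum = 3.719
V_2 = 3.719 / l_2 = 3.719 / 0.61 = 6.096721… → 6.097

6.097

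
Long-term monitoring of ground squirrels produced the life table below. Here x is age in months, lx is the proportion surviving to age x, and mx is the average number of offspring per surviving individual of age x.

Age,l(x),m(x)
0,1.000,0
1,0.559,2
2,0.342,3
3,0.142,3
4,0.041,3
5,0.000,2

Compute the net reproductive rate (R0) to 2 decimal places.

2.69

lx·mx by age: 0, 1.118, 1.026, 0.426, 0.123, 0
R0 = Σ lx·mx = 2.693 → 2.69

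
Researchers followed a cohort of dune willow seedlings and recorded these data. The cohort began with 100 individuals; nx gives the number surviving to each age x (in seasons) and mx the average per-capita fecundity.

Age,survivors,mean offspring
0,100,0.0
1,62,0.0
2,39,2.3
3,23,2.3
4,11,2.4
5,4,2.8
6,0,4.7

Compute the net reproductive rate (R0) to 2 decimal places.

lx = nx/n0 = nx/100: 1, 0.62, 0.39, 0.23, 0.11, 0.04, 0
lx·mx by age: 0, 0, 0.897, 0.529, 0.264, 0.112, 0
R0 = Σ lx·mx = 1.802 → 1.80

1.80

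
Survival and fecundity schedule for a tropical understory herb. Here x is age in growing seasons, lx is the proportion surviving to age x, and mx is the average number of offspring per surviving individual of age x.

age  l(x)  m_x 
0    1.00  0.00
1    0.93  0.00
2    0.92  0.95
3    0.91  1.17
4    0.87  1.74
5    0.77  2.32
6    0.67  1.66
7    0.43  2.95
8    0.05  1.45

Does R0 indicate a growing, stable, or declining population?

R0 = Σ lx·mx = 0 + 0 + 0.874 + 1.0647 + 1.5138 + 1.7864 + 1.1122 + 1.2685 + 0.0725 = 7.6921
R0 > 1, so the population is growing.

growing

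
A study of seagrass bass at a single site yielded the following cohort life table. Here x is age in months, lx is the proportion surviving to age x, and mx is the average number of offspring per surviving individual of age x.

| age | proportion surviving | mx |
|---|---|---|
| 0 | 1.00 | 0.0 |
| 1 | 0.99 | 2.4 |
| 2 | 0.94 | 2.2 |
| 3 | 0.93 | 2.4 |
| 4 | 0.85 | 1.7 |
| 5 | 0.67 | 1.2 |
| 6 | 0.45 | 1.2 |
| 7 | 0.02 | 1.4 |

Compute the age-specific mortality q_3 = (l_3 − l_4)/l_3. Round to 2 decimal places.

0.09

q_3 = (l_3 − l_4) / l_3 = (0.93 − 0.85) / 0.93
     = 0.08 / 0.93 = 0.086022… → 0.09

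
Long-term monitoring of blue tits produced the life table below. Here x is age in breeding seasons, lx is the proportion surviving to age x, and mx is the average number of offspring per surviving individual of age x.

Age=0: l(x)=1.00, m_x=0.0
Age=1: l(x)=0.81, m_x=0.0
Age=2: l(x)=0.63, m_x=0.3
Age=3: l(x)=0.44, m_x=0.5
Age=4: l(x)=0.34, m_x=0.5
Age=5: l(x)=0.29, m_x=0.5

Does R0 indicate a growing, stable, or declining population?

R0 = Σ lx·mx = 0 + 0 + 0.189 + 0.22 + 0.17 + 0.145 = 0.724
R0 < 1, so the population is declining.

declining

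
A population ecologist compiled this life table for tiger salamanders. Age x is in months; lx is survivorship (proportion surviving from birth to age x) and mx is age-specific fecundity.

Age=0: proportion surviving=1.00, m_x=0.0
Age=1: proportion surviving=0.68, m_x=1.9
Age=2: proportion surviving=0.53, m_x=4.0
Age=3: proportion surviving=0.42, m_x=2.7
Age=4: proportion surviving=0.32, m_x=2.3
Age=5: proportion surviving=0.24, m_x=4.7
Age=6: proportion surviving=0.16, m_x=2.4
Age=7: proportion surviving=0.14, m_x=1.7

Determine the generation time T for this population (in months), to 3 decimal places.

3.056

lx·mx: 0, 1.292, 2.12, 1.134, 0.736, 1.128, 0.384, 0.238 → R0 = 7.032
x·lx·mx: 0, 1.292, 4.24, 3.402, 2.944, 5.64, 2.304, 1.666 → Σ = 21.488
T = 21.488 / 7.032 = 3.055745… → 3.056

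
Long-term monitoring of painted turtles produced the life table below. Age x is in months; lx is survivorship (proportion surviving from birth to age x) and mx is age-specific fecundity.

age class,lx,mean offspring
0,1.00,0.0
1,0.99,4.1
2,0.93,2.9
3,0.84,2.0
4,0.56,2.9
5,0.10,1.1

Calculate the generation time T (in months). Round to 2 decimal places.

lx·mx: 0, 4.059, 2.697, 1.68, 1.624, 0.11 → R0 = 10.17
x·lx·mx: 0, 4.059, 5.394, 5.04, 6.496, 0.55 → Σ = 21.539
T = 21.539 / 10.17 = 2.117896… → 2.12

2.12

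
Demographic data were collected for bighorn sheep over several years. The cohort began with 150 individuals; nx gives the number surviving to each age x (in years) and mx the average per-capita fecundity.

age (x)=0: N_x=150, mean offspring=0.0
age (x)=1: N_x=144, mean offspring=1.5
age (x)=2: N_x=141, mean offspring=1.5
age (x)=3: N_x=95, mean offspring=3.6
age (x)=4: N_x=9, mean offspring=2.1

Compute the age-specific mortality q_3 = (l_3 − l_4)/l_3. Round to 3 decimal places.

0.905

lx = nx/n0 = nx/150: 1, 0.96, 0.94, 0.63333…, 0.06
q_3 = (l_3 − l_4) / l_3 = (0.633333… − 0.06) / 0.633333…
     = 0.573333… / 0.633333… = 0.905263… → 0.905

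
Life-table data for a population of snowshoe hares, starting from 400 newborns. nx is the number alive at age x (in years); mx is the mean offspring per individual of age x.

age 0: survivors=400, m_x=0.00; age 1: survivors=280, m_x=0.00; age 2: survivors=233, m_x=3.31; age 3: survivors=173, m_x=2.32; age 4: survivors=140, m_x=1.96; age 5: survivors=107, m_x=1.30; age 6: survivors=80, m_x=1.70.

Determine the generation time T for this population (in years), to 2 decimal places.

3.11

lx = nx/n0 = nx/400: 1, 0.7, 0.5825, 0.4325, 0.35, 0.2675, 0.2
lx·mx: 0, 0, 1.928075, 1.0034, 0.686, 0.34775, 0.34 → R0 = 4.305225
x·lx·mx: 0, 0, 3.85615, 3.0102, 2.744, 1.73875, 2.04 → Σ = 13.3891
T = 13.3891 / 4.305225 = 3.109965… → 3.11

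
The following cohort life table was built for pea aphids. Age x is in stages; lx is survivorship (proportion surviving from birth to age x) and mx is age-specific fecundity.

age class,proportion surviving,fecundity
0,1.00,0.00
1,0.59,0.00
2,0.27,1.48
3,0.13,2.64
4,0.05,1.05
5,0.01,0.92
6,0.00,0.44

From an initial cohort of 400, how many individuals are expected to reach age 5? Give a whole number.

4

Expected survivors = N0 · l_5 = 400 × 0.01 = 4 → 4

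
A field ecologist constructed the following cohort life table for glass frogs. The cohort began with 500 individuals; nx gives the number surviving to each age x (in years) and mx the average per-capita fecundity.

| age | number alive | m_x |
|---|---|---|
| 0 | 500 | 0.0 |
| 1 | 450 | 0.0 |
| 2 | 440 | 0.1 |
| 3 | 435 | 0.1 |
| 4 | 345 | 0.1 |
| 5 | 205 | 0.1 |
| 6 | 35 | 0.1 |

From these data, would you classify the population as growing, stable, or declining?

declining

lx = nx/n0 = nx/500: 1, 0.9, 0.88, 0.87, 0.69, 0.41, 0.07
R0 = Σ lx·mx = 0 + 0 + 0.088 + 0.087 + 0.069 + 0.041 + 0.007 = 0.292
R0 < 1, so the population is declining.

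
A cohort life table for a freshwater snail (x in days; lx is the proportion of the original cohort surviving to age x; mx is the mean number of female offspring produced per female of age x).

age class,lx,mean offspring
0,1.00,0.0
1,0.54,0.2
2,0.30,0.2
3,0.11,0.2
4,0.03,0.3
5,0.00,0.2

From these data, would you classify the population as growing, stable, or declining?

declining

R0 = Σ lx·mx = 0 + 0.108 + 0.06 + 0.022 + 0.009 + 0 = 0.199
R0 < 1, so the population is declining.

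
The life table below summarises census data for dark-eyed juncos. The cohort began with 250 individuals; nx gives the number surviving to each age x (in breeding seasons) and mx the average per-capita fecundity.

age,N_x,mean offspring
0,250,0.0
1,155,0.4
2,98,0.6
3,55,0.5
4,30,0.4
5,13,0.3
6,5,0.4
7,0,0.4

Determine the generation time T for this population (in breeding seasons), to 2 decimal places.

2.06

lx = nx/n0 = nx/250: 1, 0.62, 0.392, 0.22, 0.12, 0.052, 0.02, 0
lx·mx: 0, 0.248, 0.2352, 0.11, 0.048, 0.0156, 0.008, 0 → R0 = 0.6648
x·lx·mx: 0, 0.248, 0.4704, 0.33, 0.192, 0.078, 0.048, 0 → Σ = 1.3664
T = 1.3664 / 0.6648 = 2.055355… → 2.06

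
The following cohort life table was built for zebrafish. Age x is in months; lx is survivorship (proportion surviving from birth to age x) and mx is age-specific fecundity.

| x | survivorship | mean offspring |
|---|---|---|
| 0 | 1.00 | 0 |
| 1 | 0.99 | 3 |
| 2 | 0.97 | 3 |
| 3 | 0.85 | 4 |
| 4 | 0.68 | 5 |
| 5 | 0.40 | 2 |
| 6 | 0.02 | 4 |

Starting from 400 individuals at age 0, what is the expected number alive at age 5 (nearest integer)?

Expected survivors = N0 · l_5 = 400 × 0.40 = 160 → 160

160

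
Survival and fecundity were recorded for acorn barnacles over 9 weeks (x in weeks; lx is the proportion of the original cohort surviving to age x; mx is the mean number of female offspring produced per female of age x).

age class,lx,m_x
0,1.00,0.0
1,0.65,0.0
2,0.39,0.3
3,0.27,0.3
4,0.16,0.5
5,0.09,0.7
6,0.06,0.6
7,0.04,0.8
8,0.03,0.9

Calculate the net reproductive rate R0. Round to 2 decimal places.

0.44

lx·mx by age: 0, 0, 0.117, 0.081, 0.08, 0.063, 0.036, 0.032, 0.027
R0 = Σ lx·mx = 0.436 → 0.44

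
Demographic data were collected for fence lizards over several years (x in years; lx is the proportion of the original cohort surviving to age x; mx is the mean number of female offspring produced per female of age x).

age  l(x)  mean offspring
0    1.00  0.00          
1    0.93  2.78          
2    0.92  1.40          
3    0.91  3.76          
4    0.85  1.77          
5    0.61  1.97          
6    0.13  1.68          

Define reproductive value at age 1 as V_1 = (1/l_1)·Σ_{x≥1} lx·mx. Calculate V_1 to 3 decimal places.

lx·mx for x ≥ 1: 2.5854, 1.288, 3.4216, 1.5045, 1.2017, 0.2184 → sum = 10.2196
V_1 = 10.2196 / l_1 = 10.2196 / 0.93 = 10.988817… → 10.989

10.989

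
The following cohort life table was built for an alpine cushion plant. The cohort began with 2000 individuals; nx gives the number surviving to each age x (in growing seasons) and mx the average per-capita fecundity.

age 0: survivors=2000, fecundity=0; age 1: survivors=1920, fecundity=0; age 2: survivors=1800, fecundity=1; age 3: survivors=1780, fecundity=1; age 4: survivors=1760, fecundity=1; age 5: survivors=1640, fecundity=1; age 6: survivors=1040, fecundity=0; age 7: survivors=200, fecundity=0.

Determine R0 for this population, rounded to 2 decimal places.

lx = nx/n0 = nx/2000: 1, 0.96, 0.9, 0.89, 0.88, 0.82, 0.52, 0.1
lx·mx by age: 0, 0, 0.9, 0.89, 0.88, 0.82, 0, 0
R0 = Σ lx·mx = 3.49 → 3.49

3.49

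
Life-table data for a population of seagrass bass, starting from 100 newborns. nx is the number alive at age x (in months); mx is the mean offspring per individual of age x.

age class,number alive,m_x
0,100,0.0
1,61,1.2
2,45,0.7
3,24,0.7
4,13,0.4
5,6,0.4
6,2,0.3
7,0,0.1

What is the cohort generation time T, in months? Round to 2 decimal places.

1.72

lx = nx/n0 = nx/100: 1, 0.61, 0.45, 0.24, 0.13, 0.06, 0.02, 0
lx·mx: 0, 0.732, 0.315, 0.168, 0.052, 0.024, 0.006, 0 → R0 = 1.297
x·lx·mx: 0, 0.732, 0.63, 0.504, 0.208, 0.12, 0.036, 0 → Σ = 2.23
T = 2.23 / 1.297 = 1.719352… → 1.72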